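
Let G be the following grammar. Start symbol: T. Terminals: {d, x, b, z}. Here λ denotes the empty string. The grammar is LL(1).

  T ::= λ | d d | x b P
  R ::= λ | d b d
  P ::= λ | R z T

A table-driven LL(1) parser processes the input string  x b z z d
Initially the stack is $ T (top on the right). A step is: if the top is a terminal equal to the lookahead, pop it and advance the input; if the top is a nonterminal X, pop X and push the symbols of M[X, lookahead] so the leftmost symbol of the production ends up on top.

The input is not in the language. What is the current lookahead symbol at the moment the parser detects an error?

step 1: stack=$ T  input=x b z z d $  — expand T ::= x b P
step 2: stack=$ P b x  input=x b z z d $  — match x
step 3: stack=$ P b  input=b z z d $  — match b
step 4: stack=$ P  input=z z d $  — expand P ::= R z T
step 5: stack=$ T z R  input=z z d $  — expand R ::= λ
step 6: stack=$ T z  input=z z d $  — match z
step 7: stack=$ T  input=z d $  — error: M[T, z] is empty

z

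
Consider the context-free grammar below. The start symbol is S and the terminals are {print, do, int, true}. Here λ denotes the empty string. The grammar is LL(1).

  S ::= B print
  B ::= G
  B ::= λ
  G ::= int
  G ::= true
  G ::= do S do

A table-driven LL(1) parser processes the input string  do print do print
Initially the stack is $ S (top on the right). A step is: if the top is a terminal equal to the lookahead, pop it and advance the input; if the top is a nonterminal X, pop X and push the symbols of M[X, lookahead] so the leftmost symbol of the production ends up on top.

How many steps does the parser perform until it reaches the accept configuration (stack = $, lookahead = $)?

9

step 1: stack=$ S  input=do print do print $  — expand S ::= B print
step 2: stack=$ print B  input=do print do print $  — expand B ::= G
step 3: stack=$ print G  input=do print do print $  — expand G ::= do S do
step 4: stack=$ print do S do  input=do print do print $  — match do
step 5: stack=$ print do S  input=print do print $  — expand S ::= B print
step 6: stack=$ print do print B  input=print do print $  — expand B ::= λ
step 7: stack=$ print do print  input=print do print $  — match print
step 8: stack=$ print do  input=do print $  — match do
step 9: stack=$ print  input=print $  — match print
Accept reached after 9 steps.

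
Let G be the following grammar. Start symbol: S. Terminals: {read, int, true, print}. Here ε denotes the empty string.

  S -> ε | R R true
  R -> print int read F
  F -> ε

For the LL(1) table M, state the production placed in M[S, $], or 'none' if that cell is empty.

S -> ε

FIRST(R): from R->print int read F we get {print}. So FIRST(R) = {print}.
FIRST(F): from F->ε we get {ε}. So FIRST(F) = {ε}.
FIRST(S): from S->ε we get {ε}; from S->R R true we get {print}. So FIRST(S) = {ε, print}.
FOLLOW(S) includes $ since S is the start symbol.
FOLLOW(S): S appears on no right-hand side. Thus FOLLOW(S) = {$}.
For S -> ε: FIRST(ε) = {ε}, so it goes in M[S, t] for t ∈ {}; since ε ∈ FIRST, also for every t ∈ FOLLOW(S) = {$}.
For S -> R R true: FIRST(R R true) = {print}, so it goes in M[S, t] for t ∈ {print}.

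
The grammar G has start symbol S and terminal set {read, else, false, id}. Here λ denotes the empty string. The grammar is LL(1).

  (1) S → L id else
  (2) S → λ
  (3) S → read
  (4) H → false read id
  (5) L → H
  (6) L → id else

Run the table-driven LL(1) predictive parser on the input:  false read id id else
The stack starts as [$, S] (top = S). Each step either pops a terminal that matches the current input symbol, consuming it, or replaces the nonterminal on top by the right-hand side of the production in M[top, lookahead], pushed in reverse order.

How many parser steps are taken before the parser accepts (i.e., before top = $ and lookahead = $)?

8

step 1: stack=$ S  input=false read id id else $  — expand S → L id else
step 2: stack=$ else id L  input=false read id id else $  — expand L → H
step 3: stack=$ else id H  input=false read id id else $  — expand H → false read id
step 4: stack=$ else id id read false  input=false read id id else $  — match false
step 5: stack=$ else id id read  input=read id id else $  — match read
step 6: stack=$ else id id  input=id id else $  — match id
step 7: stack=$ else id  input=id else $  — match id
step 8: stack=$ else  input=else $  — match else
Accept reached after 8 steps.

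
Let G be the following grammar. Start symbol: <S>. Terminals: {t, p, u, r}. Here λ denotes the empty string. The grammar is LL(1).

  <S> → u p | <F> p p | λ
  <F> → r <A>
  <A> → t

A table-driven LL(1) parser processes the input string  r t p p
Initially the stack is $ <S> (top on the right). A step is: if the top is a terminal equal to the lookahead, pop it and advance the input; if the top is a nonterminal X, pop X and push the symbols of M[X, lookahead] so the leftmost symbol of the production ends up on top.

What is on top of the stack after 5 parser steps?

     Stack        Input      Action
  1  $ <S>        r t p p $  expand <S> → <F> p p
  2  $ p p <F>    r t p p $  expand <F> → r <A>
  3  $ p p <A> r  r t p p $  match r
  4  $ p p <A>    t p p $    expand <A> → t
  5  $ p p t      t p p $    match t
Stack after step 5: $ p p (top = p).

p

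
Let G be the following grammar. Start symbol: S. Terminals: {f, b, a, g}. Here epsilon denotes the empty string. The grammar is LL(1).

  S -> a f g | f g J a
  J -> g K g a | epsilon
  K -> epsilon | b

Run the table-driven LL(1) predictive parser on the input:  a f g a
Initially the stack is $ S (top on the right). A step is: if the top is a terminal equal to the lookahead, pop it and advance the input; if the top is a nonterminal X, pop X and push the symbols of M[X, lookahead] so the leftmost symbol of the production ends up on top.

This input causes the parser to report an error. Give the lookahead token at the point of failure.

     Stack    Input      Action
  1  $ S      a f g a $  expand S -> a f g
  2  $ g f a  a f g a $  match a
  3  $ g f    f g a $    match f
  4  $ g      g a $      match g
  5  $        a $        error: stack empty but input remains

a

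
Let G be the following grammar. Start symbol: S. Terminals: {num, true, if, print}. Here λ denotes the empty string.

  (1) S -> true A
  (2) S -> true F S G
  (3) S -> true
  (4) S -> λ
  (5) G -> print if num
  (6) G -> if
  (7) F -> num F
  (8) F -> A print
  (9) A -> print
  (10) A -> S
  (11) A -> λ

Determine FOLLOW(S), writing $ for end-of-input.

FIRST(S) = {λ, true}
FIRST(G) = {if, print}
FIRST(A) = {λ, print, true}  (via S)
FIRST(F) = {num, print, true}  (via A print)
FOLLOW(S) includes $ since S is the start symbol.
FOLLOW(F): in S->true F S G, F is followed by S G with FIRST {if, print, true}; in F->num F, the suffix after F is empty (adds nothing new). Thus FOLLOW(F) = {if, print, true}.
FOLLOW(S): in S->true F S G, S is followed by G with FIRST {if, print}; in A->S, the suffix after S is empty, so FOLLOW(S) ⊇ FOLLOW(A) = {$, if, print}. Thus FOLLOW(S) = {$, if, print}.
FOLLOW(G): in S->true F S G, the suffix after G is empty, so FOLLOW(G) ⊇ FOLLOW(S) = {$, if, print}. Thus FOLLOW(G) = {$, if, print}.
FOLLOW(A): in S->true A, the suffix after A is empty, so FOLLOW(A) ⊇ FOLLOW(S) = {$, if, print}; in F->A print, A is followed by print with FIRST {print}. Thus FOLLOW(A) = {$, if, print}.

{$, if, print}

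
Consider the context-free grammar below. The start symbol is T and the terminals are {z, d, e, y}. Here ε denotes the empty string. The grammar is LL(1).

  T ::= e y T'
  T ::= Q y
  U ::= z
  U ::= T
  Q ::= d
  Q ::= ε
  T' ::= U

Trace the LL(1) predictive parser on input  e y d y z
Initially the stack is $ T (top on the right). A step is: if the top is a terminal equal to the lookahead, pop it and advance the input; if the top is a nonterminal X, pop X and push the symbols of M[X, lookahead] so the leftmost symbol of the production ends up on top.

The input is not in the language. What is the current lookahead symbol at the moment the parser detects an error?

z

step 1: stack=$ T  input=e y d y z $  — expand T ::= e y T'
step 2: stack=$ T' y e  input=e y d y z $  — match e
step 3: stack=$ T' y  input=y d y z $  — match y
step 4: stack=$ T'  input=d y z $  — expand T' ::= U
step 5: stack=$ U  input=d y z $  — expand U ::= T
step 6: stack=$ T  input=d y z $  — expand T ::= Q y
step 7: stack=$ y Q  input=d y z $  — expand Q ::= d
step 8: stack=$ y d  input=d y z $  — match d
step 9: stack=$ y  input=y z $  — match y
step 10: stack=$  input=z $  — error: stack empty but input remains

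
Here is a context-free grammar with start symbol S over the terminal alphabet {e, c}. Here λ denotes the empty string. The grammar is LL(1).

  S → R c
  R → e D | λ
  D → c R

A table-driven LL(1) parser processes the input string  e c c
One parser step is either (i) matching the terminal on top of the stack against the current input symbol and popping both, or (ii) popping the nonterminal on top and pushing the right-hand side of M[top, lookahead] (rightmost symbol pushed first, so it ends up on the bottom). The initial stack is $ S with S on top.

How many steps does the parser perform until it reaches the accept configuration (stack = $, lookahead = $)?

     Stack    Input    Action
  1  $ S      e c c $  expand S → R c
  2  $ c R    e c c $  expand R → e D
  3  $ c D e  e c c $  match e
  4  $ c D    c c $    expand D → c R
  5  $ c R c  c c $    match c
  6  $ c R    c $      expand R → λ
  7  $ c      c $      match c
Accept reached after 7 steps.

7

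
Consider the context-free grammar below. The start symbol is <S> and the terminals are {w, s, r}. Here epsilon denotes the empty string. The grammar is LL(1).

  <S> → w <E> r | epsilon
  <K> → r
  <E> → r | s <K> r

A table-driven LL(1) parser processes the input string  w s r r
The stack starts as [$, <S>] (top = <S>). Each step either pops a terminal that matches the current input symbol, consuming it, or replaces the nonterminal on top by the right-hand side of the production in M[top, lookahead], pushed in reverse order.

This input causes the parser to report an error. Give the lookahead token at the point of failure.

step 1: stack=$ <S>  input=w s r r $  — expand <S> → w <E> r
step 2: stack=$ r <E> w  input=w s r r $  — match w
step 3: stack=$ r <E>  input=s r r $  — expand <E> → s <K> r
step 4: stack=$ r r <K> s  input=s r r $  — match s
step 5: stack=$ r r <K>  input=r r $  — expand <K> → r
step 6: stack=$ r r r  input=r r $  — match r
step 7: stack=$ r r  input=r $  — match r
step 8: stack=$ r  input=$  — error: top is terminal r but lookahead is $

$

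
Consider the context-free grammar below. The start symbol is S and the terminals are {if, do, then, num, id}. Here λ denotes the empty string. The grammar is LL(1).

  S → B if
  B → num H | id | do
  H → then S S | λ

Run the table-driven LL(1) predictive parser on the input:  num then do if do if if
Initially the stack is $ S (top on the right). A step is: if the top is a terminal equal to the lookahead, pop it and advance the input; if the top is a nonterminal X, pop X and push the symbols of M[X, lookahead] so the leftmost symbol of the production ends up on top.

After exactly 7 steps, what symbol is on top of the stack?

step 1: stack=$ S  input=num then do if do if if $  — expand S → B if
step 2: stack=$ if B  input=num then do if do if if $  — expand B → num H
step 3: stack=$ if H num  input=num then do if do if if $  — match num
step 4: stack=$ if H  input=then do if do if if $  — expand H → then S S
step 5: stack=$ if S S then  input=then do if do if if $  — match then
step 6: stack=$ if S S  input=do if do if if $  — expand S → B if
step 7: stack=$ if S if B  input=do if do if if $  — expand B → do
Stack after step 7: $ if S if do (top = do).

do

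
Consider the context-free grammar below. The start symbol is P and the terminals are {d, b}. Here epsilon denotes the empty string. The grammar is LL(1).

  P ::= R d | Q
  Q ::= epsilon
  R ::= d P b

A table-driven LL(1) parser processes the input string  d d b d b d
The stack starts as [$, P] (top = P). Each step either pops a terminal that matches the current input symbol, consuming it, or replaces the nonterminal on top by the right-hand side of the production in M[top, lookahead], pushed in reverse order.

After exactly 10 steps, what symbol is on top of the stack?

b

      Stack          Input          Action
   1  $ P            d d b d b d $  expand P ::= R d
   2  $ d R          d d b d b d $  expand R ::= d P b
   3  $ d b P d      d d b d b d $  match d
   4  $ d b P        d b d b d $    expand P ::= R d
   5  $ d b d R      d b d b d $    expand R ::= d P b
   6  $ d b d b P d  d b d b d $    match d
   7  $ d b d b P    b d b d $      expand P ::= Q
   8  $ d b d b Q    b d b d $      expand Q ::= epsilon
   9  $ d b d b      b d b d $      match b
  10  $ d b d        d b d $        match d
Stack after step 10: $ d b (top = b).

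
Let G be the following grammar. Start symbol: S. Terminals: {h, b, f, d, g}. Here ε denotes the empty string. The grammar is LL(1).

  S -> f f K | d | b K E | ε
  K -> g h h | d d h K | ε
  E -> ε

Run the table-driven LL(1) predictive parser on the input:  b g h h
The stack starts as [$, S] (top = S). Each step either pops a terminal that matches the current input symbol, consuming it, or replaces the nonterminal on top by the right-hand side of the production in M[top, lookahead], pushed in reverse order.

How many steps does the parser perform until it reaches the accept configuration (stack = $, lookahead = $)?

7

step 1: stack=$ S  input=b g h h $  — expand S -> b K E
step 2: stack=$ E K b  input=b g h h $  — match b
step 3: stack=$ E K  input=g h h $  — expand K -> g h h
step 4: stack=$ E h h g  input=g h h $  — match g
step 5: stack=$ E h h  input=h h $  — match h
step 6: stack=$ E h  input=h $  — match h
step 7: stack=$ E  input=$  — expand E -> ε
Accept reached after 7 steps.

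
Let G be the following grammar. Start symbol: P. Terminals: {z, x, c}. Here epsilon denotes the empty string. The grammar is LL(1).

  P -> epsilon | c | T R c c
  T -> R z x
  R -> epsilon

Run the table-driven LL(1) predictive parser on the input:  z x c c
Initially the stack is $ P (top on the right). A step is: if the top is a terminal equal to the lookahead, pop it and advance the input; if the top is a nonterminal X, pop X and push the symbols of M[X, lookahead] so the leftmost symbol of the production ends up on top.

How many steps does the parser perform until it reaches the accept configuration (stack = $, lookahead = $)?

8

step 1: stack=$ P  input=z x c c $  — expand P -> T R c c
step 2: stack=$ c c R T  input=z x c c $  — expand T -> R z x
step 3: stack=$ c c R x z R  input=z x c c $  — expand R -> epsilon
step 4: stack=$ c c R x z  input=z x c c $  — match z
step 5: stack=$ c c R x  input=x c c $  — match x
step 6: stack=$ c c R  input=c c $  — expand R -> epsilon
step 7: stack=$ c c  input=c c $  — match c
step 8: stack=$ c  input=c $  — match c
Accept reached after 8 steps.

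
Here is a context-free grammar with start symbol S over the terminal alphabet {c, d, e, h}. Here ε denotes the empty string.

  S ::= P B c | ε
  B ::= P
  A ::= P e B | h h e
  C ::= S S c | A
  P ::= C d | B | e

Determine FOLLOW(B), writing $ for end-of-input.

{c, d, e, h}

FIRST(S) = {ε, c, e, h}  (via P B c)
FIRST(B) = {c, e, h}  (via P)
FIRST(A) = {c, e, h}  (via P e B)
FIRST(C) = {c, e, h}  (via S S c, A)
FIRST(P) = {c, e, h}  (via C d, B)
FOLLOW(S) includes $ since S is the start symbol.
FOLLOW(S): in C::=S S c (occurrence 1), S is followed by S c with FIRST {c, e, h}; in C::=S S c (occurrence 2), S is followed by c with FIRST {c}. Thus FOLLOW(S) = {$, c, e, h}.
FOLLOW(C): in P::=C d, C is followed by d with FIRST {d}. Thus FOLLOW(C) = {d}.
FOLLOW(A): in C::=A, the suffix after A is empty, so FOLLOW(A) ⊇ FOLLOW(C) = {d}. Thus FOLLOW(A) = {d}.
FOLLOW(B): in S::=P B c, B is followed by c with FIRST {c}; in A::=P e B, the suffix after B is empty, so FOLLOW(B) ⊇ FOLLOW(A) = {d}; in P::=B, the suffix after B is empty, so FOLLOW(B) ⊇ FOLLOW(P) = {c, d, e, h}. Thus FOLLOW(B) = {c, d, e, h}.
FOLLOW(P): in S::=P B c, P is followed by B c with FIRST {c, e, h}; in B::=P, the suffix after P is empty, so FOLLOW(P) ⊇ FOLLOW(B) = {c, d, e, h}; in A::=P e B, P is followed by e B with FIRST {e}. Thus FOLLOW(P) = {c, d, e, h}.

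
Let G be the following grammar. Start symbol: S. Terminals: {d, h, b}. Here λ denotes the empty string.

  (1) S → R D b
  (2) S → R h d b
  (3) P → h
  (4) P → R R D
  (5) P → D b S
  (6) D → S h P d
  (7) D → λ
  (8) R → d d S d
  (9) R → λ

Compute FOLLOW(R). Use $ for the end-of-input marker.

{b, d, h}

FIRST(R): from R→d d S d we get {d}; from R→λ we get {λ}. So FIRST(R) = {λ, d}.
FIRST(S): from S→R D b we get {b, d, h}; from S→R h d b we get {d, h}. So FIRST(S) = {b, d, h}.
FIRST(D): from D→S h P d we get {b, d, h}; from D→λ we get {λ}. So FIRST(D) = {λ, b, d, h}.
FIRST(P): from P→h we get {h}; from P→R R D we get {λ, b, d, h}; from P→D b S we get {b, d, h}. So FIRST(P) = {λ, b, d, h}.
FOLLOW(S) includes $ since S is the start symbol.
FOLLOW(P): in D→S h P d, P is followed by d with FIRST {d}. Thus FOLLOW(P) = {d}.
FOLLOW(S): in P→D b S, the suffix after S is empty, so FOLLOW(S) ⊇ FOLLOW(P) = {d}; in D→S h P d, S is followed by h P d with FIRST {h}; in R→d d S d, S is followed by d with FIRST {d}. Thus FOLLOW(S) = {$, d, h}.
FOLLOW(D): in S→R D b, D is followed by b with FIRST {b}; in P→R R D, the suffix after D is empty, so FOLLOW(D) ⊇ FOLLOW(P) = {d}; in P→D b S, D is followed by b S with FIRST {b}. Thus FOLLOW(D) = {b, d}.
FOLLOW(R): in S→R D b, R is followed by D b with FIRST {b, d, h}; in S→R h d b, R is followed by h d b with FIRST {h}; in P→R R D (occurrence 1), R is followed by R D with FIRST {λ, b, d, h}; in P→R R D (occurrence 1), the suffix after R is nullable, so FOLLOW(R) ⊇ FOLLOW(P) = {d}; in P→R R D (occurrence 2), R is followed by D with FIRST {λ, b, d, h}; in P→R R D (occurrence 2), the suffix after R is nullable, so FOLLOW(R) ⊇ FOLLOW(P) = {d}. Thus FOLLOW(R) = {b, d, h}.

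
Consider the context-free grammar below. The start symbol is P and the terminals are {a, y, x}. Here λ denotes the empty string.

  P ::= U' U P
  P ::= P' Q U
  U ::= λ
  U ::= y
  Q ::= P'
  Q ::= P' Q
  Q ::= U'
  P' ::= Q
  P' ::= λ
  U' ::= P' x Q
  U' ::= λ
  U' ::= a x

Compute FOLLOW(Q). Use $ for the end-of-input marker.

FIRST(U) = {λ, y}
FIRST(P) = {λ, a, x, y}  (via U' U P, P' Q U)
FIRST(Q) = {λ, a, x}  (via P', P' Q, U')
FIRST(P') = {λ, a, x}  (via Q)
FIRST(U') = {λ, a, x}  (via P' x Q)
FOLLOW(P) includes $ since P is the start symbol.
FOLLOW(P): in P::=U' U P, the suffix after P is empty (adds nothing new). Thus FOLLOW(P) = {$}.
FOLLOW(U): in P::=U' U P, U is followed by P with FIRST {λ, a, x, y}; in P::=U' U P, the suffix after U is nullable, so FOLLOW(U) ⊇ FOLLOW(P) = {$}; in P::=P' Q U, the suffix after U is empty, so FOLLOW(U) ⊇ FOLLOW(P) = {$}. Thus FOLLOW(U) = {$, a, x, y}.
FOLLOW(Q): in P::=P' Q U, Q is followed by U with FIRST {λ, y}; in P::=P' Q U, the suffix after Q is nullable, so FOLLOW(Q) ⊇ FOLLOW(P) = {$}; in Q::=P' Q, the suffix after Q is empty (adds nothing new); in P'::=Q, the suffix after Q is empty, so FOLLOW(Q) ⊇ FOLLOW(P') = {$, a, x, y}; in U'::=P' x Q, the suffix after Q is empty, so FOLLOW(Q) ⊇ FOLLOW(U') = {$, a, x, y}. Thus FOLLOW(Q) = {$, a, x, y}.
FOLLOW(P'): in P::=P' Q U, P' is followed by Q U with FIRST {λ, a, x, y}; in P::=P' Q U, the suffix after P' is nullable, so FOLLOW(P') ⊇ FOLLOW(P) = {$}; in Q::=P', the suffix after P' is empty, so FOLLOW(P') ⊇ FOLLOW(Q) = {$, a, x, y}; in Q::=P' Q, P' is followed by Q with FIRST {λ, a, x}; in Q::=P' Q, the suffix after P' is nullable, so FOLLOW(P') ⊇ FOLLOW(Q) = {$, a, x, y}; in U'::=P' x Q, P' is followed by x Q with FIRST {x}. Thus FOLLOW(P') = {$, a, x, y}.
FOLLOW(U'): in P::=U' U P, U' is followed by U P with FIRST {λ, a, x, y}; in P::=U' U P, the suffix after U' is nullable, so FOLLOW(U') ⊇ FOLLOW(P) = {$}; in Q::=U', the suffix after U' is empty, so FOLLOW(U') ⊇ FOLLOW(Q) = {$, a, x, y}. Thus FOLLOW(U') = {$, a, x, y}.

{$, a, x, y}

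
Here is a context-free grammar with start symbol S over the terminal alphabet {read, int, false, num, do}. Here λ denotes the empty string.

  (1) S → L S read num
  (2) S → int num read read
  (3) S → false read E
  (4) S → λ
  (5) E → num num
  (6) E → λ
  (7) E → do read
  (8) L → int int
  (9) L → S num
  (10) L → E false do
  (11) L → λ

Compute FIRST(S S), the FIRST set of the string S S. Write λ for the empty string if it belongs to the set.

{λ, do, false, int, num, read}

FIRST(E) = {λ, do, num}
FIRST(S) = {λ, do, false, int, num, read}  (via L S read num)
FIRST(L) = {λ, do, false, int, num, read}  (via S num, E false do)
FIRST(S S): take FIRST of each symbol in turn, carrying on past any symbol whose FIRST contains λ; result {λ, do, false, int, num, read}.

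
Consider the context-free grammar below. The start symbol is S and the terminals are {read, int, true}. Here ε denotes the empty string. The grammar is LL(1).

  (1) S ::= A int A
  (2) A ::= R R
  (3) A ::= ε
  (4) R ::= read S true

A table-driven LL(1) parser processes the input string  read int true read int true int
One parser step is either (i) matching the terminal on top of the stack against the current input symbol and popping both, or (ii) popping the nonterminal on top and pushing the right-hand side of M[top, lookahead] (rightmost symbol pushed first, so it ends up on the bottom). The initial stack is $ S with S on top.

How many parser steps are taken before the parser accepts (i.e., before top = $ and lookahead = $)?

step 1: stack=$ S  input=read int true read int true int $  — expand S ::= A int A
step 2: stack=$ A int A  input=read int true read int true int $  — expand A ::= R R
step 3: stack=$ A int R R  input=read int true read int true int $  — expand R ::= read S true
step 4: stack=$ A int R true S read  input=read int true read int true int $  — match read
step 5: stack=$ A int R true S  input=int true read int true int $  — expand S ::= A int A
step 6: stack=$ A int R true A int A  input=int true read int true int $  — expand A ::= ε
step 7: stack=$ A int R true A int  input=int true read int true int $  — match int
step 8: stack=$ A int R true A  input=true read int true int $  — expand A ::= ε
step 9: stack=$ A int R true  input=true read int true int $  — match true
step 10: stack=$ A int R  input=read int true int $  — expand R ::= read S true
step 11: stack=$ A int true S read  input=read int true int $  — match read
step 12: stack=$ A int true S  input=int true int $  — expand S ::= A int A
step 13: stack=$ A int true A int A  input=int true int $  — expand A ::= ε
step 14: stack=$ A int true A int  input=int true int $  — match int
step 15: stack=$ A int true A  input=true int $  — expand A ::= ε
step 16: stack=$ A int true  input=true int $  — match true
step 17: stack=$ A int  input=int $  — match int
step 18: stack=$ A  input=$  — expand A ::= ε
Accept reached after 18 steps.

18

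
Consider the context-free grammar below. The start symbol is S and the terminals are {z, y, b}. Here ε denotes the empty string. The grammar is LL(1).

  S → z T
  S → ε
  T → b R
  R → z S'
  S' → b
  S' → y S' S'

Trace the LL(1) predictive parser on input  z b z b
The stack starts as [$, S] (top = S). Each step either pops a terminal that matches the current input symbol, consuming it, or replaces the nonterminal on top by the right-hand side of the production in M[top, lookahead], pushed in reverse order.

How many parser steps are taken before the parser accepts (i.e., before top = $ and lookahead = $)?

8

step 1: stack=$ S  input=z b z b $  — expand S → z T
step 2: stack=$ T z  input=z b z b $  — match z
step 3: stack=$ T  input=b z b $  — expand T → b R
step 4: stack=$ R b  input=b z b $  — match b
step 5: stack=$ R  input=z b $  — expand R → z S'
step 6: stack=$ S' z  input=z b $  — match z
step 7: stack=$ S'  input=b $  — expand S' → b
step 8: stack=$ b  input=b $  — match b
Accept reached after 8 steps.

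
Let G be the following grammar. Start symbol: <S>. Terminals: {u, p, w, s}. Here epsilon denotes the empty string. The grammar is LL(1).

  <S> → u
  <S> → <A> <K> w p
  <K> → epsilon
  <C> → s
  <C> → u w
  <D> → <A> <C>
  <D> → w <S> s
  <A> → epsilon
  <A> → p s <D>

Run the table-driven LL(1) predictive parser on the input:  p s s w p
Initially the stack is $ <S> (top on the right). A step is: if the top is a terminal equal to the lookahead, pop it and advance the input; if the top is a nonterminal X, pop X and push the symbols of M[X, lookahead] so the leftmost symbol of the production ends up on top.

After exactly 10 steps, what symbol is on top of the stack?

      Stack              Input        Action
   1  $ <S>              p s s w p $  expand <S> → <A> <K> w p
   2  $ p w <K> <A>      p s s w p $  expand <A> → p s <D>
   3  $ p w <K> <D> s p  p s s w p $  match p
   4  $ p w <K> <D> s    s s w p $    match s
   5  $ p w <K> <D>      s w p $      expand <D> → <A> <C>
   6  $ p w <K> <C> <A>  s w p $      expand <A> → epsilon
   7  $ p w <K> <C>      s w p $      expand <C> → s
   8  $ p w <K> s        s w p $      match s
   9  $ p w <K>          w p $        expand <K> → epsilon
  10  $ p w              w p $        match w
Stack after step 10: $ p (top = p).

p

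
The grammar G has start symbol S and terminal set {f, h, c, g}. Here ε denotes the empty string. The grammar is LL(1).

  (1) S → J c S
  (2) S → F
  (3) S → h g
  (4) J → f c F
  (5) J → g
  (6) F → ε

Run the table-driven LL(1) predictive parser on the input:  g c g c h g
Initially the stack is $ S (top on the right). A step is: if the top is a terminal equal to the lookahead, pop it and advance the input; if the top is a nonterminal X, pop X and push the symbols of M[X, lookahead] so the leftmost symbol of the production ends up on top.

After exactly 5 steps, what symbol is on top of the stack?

step 1: stack=$ S  input=g c g c h g $  — expand S → J c S
step 2: stack=$ S c J  input=g c g c h g $  — expand J → g
step 3: stack=$ S c g  input=g c g c h g $  — match g
step 4: stack=$ S c  input=c g c h g $  — match c
step 5: stack=$ S  input=g c h g $  — expand S → J c S
Stack after step 5: $ S c J (top = J).

J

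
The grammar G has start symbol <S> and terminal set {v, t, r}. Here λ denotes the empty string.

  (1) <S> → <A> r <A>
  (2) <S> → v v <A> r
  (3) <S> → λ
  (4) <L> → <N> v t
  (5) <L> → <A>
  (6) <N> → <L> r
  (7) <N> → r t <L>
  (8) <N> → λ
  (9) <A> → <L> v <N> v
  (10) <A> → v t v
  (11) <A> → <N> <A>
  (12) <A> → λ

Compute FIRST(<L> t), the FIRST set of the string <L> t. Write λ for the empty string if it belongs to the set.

{r, t, v}

FIRST(<S>) = {λ, r, v}  (via <A> r <A>)
FIRST(<L>) = {λ, r, v}  (via <N> v t, <A>)
FIRST(<N>) = {λ, r, v}  (via <L> r)
FIRST(<A>) = {λ, r, v}  (via <L> v <N> v, <N> <A>)
FIRST(<L> t): take FIRST of each symbol in turn, carrying on past any symbol whose FIRST contains λ; result {r, t, v}.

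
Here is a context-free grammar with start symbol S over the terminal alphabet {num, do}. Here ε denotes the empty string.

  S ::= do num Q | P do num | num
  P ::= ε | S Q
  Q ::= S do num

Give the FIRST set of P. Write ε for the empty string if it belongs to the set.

FIRST(S): from S::=do num Q we get {do}; from S::=P do num we get {do, num}; from S::=num we get {num}. So FIRST(S) = {do, num}.
FIRST(P): from P::=ε we get {ε}; from P::=S Q we get {do, num}. So FIRST(P) = {ε, do, num}.
FIRST(Q): from Q::=S do num we get {do, num}. So FIRST(Q) = {do, num}.

{ε, do, num}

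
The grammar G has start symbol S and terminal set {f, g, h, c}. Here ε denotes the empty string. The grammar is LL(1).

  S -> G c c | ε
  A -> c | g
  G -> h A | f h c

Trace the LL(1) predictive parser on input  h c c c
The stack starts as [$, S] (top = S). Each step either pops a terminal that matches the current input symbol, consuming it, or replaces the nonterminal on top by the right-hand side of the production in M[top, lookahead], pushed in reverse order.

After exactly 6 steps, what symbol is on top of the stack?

c

step 1: stack=$ S  input=h c c c $  — expand S -> G c c
step 2: stack=$ c c G  input=h c c c $  — expand G -> h A
step 3: stack=$ c c A h  input=h c c c $  — match h
step 4: stack=$ c c A  input=c c c $  — expand A -> c
step 5: stack=$ c c c  input=c c c $  — match c
step 6: stack=$ c c  input=c c $  — match c
Stack after step 6: $ c (top = c).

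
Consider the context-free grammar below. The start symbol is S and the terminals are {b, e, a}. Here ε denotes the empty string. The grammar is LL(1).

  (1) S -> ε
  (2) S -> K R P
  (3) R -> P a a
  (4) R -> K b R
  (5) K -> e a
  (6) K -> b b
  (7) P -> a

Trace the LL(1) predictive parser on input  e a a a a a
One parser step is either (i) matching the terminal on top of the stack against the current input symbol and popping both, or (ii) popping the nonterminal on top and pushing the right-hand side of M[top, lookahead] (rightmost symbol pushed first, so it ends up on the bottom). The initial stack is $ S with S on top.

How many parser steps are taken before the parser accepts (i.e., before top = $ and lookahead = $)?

      Stack      Input          Action
   1  $ S        e a a a a a $  expand S -> K R P
   2  $ P R K    e a a a a a $  expand K -> e a
   3  $ P R a e  e a a a a a $  match e
   4  $ P R a    a a a a a $    match a
   5  $ P R      a a a a $      expand R -> P a a
   6  $ P a a P  a a a a $      expand P -> a
   7  $ P a a a  a a a a $      match a
   8  $ P a a    a a a $        match a
   9  $ P a      a a $          match a
  10  $ P        a $            expand P -> a
  11  $ a        a $            match a
Accept reached after 11 steps.

11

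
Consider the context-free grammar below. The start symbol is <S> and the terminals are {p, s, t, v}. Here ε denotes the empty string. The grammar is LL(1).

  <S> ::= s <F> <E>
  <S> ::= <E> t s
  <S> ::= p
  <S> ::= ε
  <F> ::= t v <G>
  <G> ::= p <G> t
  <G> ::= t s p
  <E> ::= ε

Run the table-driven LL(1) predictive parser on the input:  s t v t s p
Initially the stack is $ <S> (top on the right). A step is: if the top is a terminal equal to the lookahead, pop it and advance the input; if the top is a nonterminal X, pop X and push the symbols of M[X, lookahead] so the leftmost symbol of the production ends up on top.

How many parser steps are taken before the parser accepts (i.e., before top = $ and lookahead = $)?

10

      Stack          Input          Action
   1  $ <S>          s t v t s p $  expand <S> ::= s <F> <E>
   2  $ <E> <F> s    s t v t s p $  match s
   3  $ <E> <F>      t v t s p $    expand <F> ::= t v <G>
   4  $ <E> <G> v t  t v t s p $    match t
   5  $ <E> <G> v    v t s p $      match v
   6  $ <E> <G>      t s p $        expand <G> ::= t s p
   7  $ <E> p s t    t s p $        match t
   8  $ <E> p s      s p $          match s
   9  $ <E> p        p $            match p
  10  $ <E>          $              expand <E> ::= ε
Accept reached after 10 steps.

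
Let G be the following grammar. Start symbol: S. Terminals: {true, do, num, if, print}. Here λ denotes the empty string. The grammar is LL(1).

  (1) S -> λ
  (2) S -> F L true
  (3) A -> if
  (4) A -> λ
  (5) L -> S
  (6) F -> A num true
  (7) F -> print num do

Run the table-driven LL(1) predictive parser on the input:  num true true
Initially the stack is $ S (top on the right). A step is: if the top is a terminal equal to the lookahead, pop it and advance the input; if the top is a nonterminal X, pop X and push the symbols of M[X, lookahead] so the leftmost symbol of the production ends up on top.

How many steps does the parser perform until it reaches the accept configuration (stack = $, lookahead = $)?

step 1: stack=$ S  input=num true true $  — expand S -> F L true
step 2: stack=$ true L F  input=num true true $  — expand F -> A num true
step 3: stack=$ true L true num A  input=num true true $  — expand A -> λ
step 4: stack=$ true L true num  input=num true true $  — match num
step 5: stack=$ true L true  input=true true $  — match true
step 6: stack=$ true L  input=true $  — expand L -> S
step 7: stack=$ true S  input=true $  — expand S -> λ
step 8: stack=$ true  input=true $  — match true
Accept reached after 8 steps.

8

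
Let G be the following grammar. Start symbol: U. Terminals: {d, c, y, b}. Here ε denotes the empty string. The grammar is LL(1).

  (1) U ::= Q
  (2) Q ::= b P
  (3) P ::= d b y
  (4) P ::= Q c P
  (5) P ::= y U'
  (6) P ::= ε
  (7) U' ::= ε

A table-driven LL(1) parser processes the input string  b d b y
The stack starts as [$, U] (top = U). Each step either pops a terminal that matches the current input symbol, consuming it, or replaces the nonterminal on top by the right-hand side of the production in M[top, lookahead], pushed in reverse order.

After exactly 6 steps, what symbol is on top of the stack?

step 1: stack=$ U  input=b d b y $  — expand U ::= Q
step 2: stack=$ Q  input=b d b y $  — expand Q ::= b P
step 3: stack=$ P b  input=b d b y $  — match b
step 4: stack=$ P  input=d b y $  — expand P ::= d b y
step 5: stack=$ y b d  input=d b y $  — match d
step 6: stack=$ y b  input=b y $  — match b
Stack after step 6: $ y (top = y).

y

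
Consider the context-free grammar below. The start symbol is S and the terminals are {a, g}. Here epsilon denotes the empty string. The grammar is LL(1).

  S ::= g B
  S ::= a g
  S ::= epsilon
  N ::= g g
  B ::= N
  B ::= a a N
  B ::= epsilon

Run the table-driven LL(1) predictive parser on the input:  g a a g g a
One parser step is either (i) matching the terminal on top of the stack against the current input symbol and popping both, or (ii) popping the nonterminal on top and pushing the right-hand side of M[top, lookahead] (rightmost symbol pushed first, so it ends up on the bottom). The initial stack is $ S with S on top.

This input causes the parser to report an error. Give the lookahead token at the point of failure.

     Stack    Input          Action
  1  $ S      g a a g g a $  expand S ::= g B
  2  $ B g    g a a g g a $  match g
  3  $ B      a a g g a $    expand B ::= a a N
  4  $ N a a  a a g g a $    match a
  5  $ N a    a g g a $      match a
  6  $ N      g g a $        expand N ::= g g
  7  $ g g    g g a $        match g
  8  $ g      g a $          match g
  9  $        a $            error: stack empty but input remains

a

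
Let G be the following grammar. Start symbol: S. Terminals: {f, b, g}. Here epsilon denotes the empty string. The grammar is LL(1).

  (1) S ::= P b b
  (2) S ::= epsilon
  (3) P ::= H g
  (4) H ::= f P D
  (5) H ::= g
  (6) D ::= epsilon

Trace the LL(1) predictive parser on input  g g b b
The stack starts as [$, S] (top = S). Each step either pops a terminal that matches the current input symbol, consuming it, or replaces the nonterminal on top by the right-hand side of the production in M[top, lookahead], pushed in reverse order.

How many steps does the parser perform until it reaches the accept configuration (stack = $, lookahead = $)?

     Stack      Input      Action
  1  $ S        g g b b $  expand S ::= P b b
  2  $ b b P    g g b b $  expand P ::= H g
  3  $ b b g H  g g b b $  expand H ::= g
  4  $ b b g g  g g b b $  match g
  5  $ b b g    g b b $    match g
  6  $ b b      b b $      match b
  7  $ b        b $        match b
Accept reached after 7 steps.

7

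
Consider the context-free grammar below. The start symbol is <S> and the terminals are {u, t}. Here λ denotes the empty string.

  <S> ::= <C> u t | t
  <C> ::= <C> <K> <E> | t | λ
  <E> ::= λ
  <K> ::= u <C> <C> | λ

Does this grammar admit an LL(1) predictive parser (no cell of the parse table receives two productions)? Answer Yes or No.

No

FIRST(<S>) = {t, u}
FIRST(<C>) = {λ, t, u}
FIRST(<E>) = {λ}
FIRST(<K>) = {λ, u}
FOLLOW(<S>) = {$}
FOLLOW(<C>) = {t, u}
FOLLOW(<E>) = {t, u}
FOLLOW(<K>) = {t, u}
Cell M[<C>, t] receives both <C> ::= <C> <K> <E> and <C> ::= t and <C> ::= λ — the grammar is not LL(1).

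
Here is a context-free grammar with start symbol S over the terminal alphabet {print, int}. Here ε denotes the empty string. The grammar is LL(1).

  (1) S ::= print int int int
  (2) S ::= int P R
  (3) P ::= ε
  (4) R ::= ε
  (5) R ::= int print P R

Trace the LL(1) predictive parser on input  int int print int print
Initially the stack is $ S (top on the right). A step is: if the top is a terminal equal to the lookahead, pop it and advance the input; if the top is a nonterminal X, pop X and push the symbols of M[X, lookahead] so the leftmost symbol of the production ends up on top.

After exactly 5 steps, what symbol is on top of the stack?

print

step 1: stack=$ S  input=int int print int print $  — expand S ::= int P R
step 2: stack=$ R P int  input=int int print int print $  — match int
step 3: stack=$ R P  input=int print int print $  — expand P ::= ε
step 4: stack=$ R  input=int print int print $  — expand R ::= int print P R
step 5: stack=$ R P print int  input=int print int print $  — match int
Stack after step 5: $ R P print (top = print).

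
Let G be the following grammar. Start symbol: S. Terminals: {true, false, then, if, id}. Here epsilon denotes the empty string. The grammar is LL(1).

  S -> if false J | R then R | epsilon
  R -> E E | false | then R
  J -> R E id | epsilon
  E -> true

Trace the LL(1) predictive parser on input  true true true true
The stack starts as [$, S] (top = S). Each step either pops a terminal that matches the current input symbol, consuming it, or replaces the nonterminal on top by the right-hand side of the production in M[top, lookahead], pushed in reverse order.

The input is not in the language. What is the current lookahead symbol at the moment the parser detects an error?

     Stack            Input                  Action
  1  $ S              true true true true $  expand S -> R then R
  2  $ R then R       true true true true $  expand R -> E E
  3  $ R then E E     true true true true $  expand E -> true
  4  $ R then E true  true true true true $  match true
  5  $ R then E       true true true $       expand E -> true
  6  $ R then true    true true true $       match true
  7  $ R then         true true $            error: top is terminal then but lookahead is true

true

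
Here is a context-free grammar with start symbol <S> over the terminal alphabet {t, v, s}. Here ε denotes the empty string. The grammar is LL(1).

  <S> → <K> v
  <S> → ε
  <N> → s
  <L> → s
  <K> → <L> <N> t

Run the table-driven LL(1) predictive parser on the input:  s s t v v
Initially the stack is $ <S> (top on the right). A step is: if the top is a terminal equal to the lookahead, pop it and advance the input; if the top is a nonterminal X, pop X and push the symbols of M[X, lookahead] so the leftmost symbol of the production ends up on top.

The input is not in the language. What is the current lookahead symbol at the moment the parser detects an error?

v

     Stack          Input        Action
  1  $ <S>          s s t v v $  expand <S> → <K> v
  2  $ v <K>        s s t v v $  expand <K> → <L> <N> t
  3  $ v t <N> <L>  s s t v v $  expand <L> → s
  4  $ v t <N> s    s s t v v $  match s
  5  $ v t <N>      s t v v $    expand <N> → s
  6  $ v t s        s t v v $    match s
  7  $ v t          t v v $      match t
  8  $ v            v v $        match v
  9  $              v $          error: stack empty but input remains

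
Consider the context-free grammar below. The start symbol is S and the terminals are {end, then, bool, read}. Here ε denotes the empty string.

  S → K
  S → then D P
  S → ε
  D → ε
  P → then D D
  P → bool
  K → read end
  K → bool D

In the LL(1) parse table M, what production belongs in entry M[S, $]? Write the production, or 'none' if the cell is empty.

FIRST(D) = {ε}
FIRST(P) = {bool, then}
FIRST(K) = {bool, read}
FIRST(S) = {ε, bool, read, then}  (via K)
FOLLOW(S) includes $ since S is the start symbol.
FOLLOW(S): S appears on no right-hand side. Thus FOLLOW(S) = {$}.
For S → K: FIRST(K) = {bool, read}, so it goes in M[S, t] for t ∈ {bool, read}.
For S → then D P: FIRST(then D P) = {then}, so it goes in M[S, t] for t ∈ {then}.
For S → ε: FIRST(ε) = {ε}, so it goes in M[S, t] for t ∈ {}; since ε ∈ FIRST, also for every t ∈ FOLLOW(S) = {$}.

S → ε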